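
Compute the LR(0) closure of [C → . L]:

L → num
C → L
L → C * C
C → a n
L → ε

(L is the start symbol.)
Start with: [C → . L]
  [C → . L] has the dot before L: add [L → . num], [L → . C * C], [L → .]
  [L → . C * C] has the dot before C: add [C → . a n]
No further items can be added.

CLOSURE = { [C → . L], [C → . a n], [L → . C * C], [L → . num], [L → .] }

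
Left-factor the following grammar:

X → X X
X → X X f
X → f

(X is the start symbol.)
Left-factoring transforms A → αβ₁ | αβ₂ into A → αA' and A' → β₁ | β₂
(α is the longest common prefix among the alternatives). Repeat until
no nonterminal has two alternatives with a common prefix.

Round 1: X has alternatives sharing prefix 'X X'. Introduce X': X → X X X'
  Add: X' → ε
  Add: X' → f

No remaining common prefixes — done.

Resulting grammar:
X → X X X'
X' → ε
X' → f
X → f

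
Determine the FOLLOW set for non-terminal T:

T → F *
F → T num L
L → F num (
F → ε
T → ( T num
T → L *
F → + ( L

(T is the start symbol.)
{ $, 'num' }

To compute FOLLOW(T), find every occurrence of T on a right-hand side N → α T β: add FIRST(β) \ {ε}, and if β is empty or nullable also add FOLLOW(N). Iterate to a fixed point.

T is the start symbol, so $ ∈ FOLLOW(T).
In F → T num L: T is followed by num L, add FIRST(num L) \ {ε} = { 'num' }
In T → ( T num: T is followed by num, add FIRST(num) \ {ε} = { 'num' }

Taking the union: FOLLOW(T) = { $, 'num' }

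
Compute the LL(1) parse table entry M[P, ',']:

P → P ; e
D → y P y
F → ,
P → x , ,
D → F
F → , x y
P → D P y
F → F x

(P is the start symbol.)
P → P ; e, P → D P y

To find M[P, ','], we find productions for P where ',' is in the predict set (PREDICT(N → α) = (FIRST(α) \ {ε}) ∪ (FOLLOW(N) if α ⇒* ε)).

Relevant sets:
  FIRST(P) = { ',', 'x', 'y' }
  FIRST(D) = { ',', 'y' }

P → P ; e: PREDICT = { ',', 'x', 'y' }
  ',' is in predict set, so this production goes in M[P, ',']
P → x , ,: PREDICT = { 'x' }
P → D P y: PREDICT = { ',', 'y' }
  ',' is in predict set, so this production goes in M[P, ',']

M[P, ','] = P → P ; e, P → D P y  (a multiply-defined cell — the grammar is not LL(1))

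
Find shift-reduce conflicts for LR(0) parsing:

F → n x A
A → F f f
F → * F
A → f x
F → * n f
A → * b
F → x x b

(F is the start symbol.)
No shift-reduce conflicts

A shift-reduce conflict occurs when an LR(0) state has both:
  - a complete (reduce) item [A → α .] (dot at the end), and
  - a shift item [B → β . c γ] (dot before a terminal).

Augment with F' → F and build the canonical LR(0) collection (I0 = CLOSURE({[F' → . F]}), then GOTO on every symbol after a dot until no new states appear). It has 19 states:
  I0: { [F → . * F], [F → . * n f], [F → . n x A], [F → . x x b], [F' → . F] }  — shift
  I1: { [F → * . F], [F → * . n f], [F → . * F], [F → . * n f], [F → . n x A], [F → . x x b] }  — shift
  I2: { [F' → F .] }  — accept
  I3: { [F → n . x A] }  — shift
  I4: { [F → x . x b] }  — shift
  I5: { [F → x x . b] }  — shift
  I6: { [F → x x b .] }  — reduce
  I7: { [A → . * b], [A → . F f f], [A → . f x], [F → . * F], [F → . * n f], [F → . n x A], [F → . x x b], [F → n x . A] }  — shift
  I8: { [A → * . b], [F → * . F], [F → * . n f], [F → . * F], [F → . * n f], [F → . n x A], [F → . x x b] }  — shift
  I9: { [F → n x A .] }  — reduce
  I10: { [A → F . f f] }  — shift
  I11: { [A → f . x] }  — shift
  I12: { [A → f x .] }  — reduce
  I13: { [A → F f . f] }  — shift
  I14: { [A → F f f .] }  — reduce
  I15: { [F → * F .] }  — reduce
  I16: { [A → * b .] }  — reduce
  I17: { [F → * n . f], [F → n . x A] }  — shift
  I18: { [F → * n f .] }  — reduce

No state contains both a complete item and a shift item.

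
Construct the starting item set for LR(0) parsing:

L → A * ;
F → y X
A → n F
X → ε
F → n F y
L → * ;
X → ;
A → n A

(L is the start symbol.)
First, augment the grammar with L' → L
I₀ = CLOSURE({ [L' → . L] }):
  [L' → . L] has the dot before L: add [L → . A * ;], [L → . * ;]
  [L → . A * ;] has the dot before A: add [A → . n F], [A → . n A]
No further items can be added.

I₀ = { [A → . n A], [A → . n F], [L → . * ;], [L → . A * ;], [L' → . L] }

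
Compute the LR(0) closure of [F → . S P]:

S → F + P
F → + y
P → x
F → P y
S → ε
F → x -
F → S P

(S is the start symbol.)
Start with: [F → . S P]
  [F → . S P] has the dot before S: add [S → . F + P], [S → .]
  [S → . F + P] has the dot before F: add [F → . + y], [F → . P y], [F → . x -]
  [F → . P y] has the dot before P: add [P → . x]
No further items can be added.

CLOSURE = { [F → . + y], [F → . P y], [F → . S P], [F → . x -], [P → . x], [S → . F + P], [S → .] }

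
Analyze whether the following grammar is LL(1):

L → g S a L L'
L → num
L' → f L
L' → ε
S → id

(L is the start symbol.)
No. Predict set conflict for L': { 'f' }

Relevant sets:
  FOLLOW(L') = { $, 'f' }

For L:
  PREDICT(L → g S a L L') = { 'g' }
  PREDICT(L → num) = { 'num' }
For L':
  PREDICT(L' → f L) = { 'f' }
  PREDICT(L' → ε) = { $, 'f' }
S has a single production, so nothing to check there.

Conflict found: Predict set conflict for L': { 'f' }
The grammar is NOT LL(1).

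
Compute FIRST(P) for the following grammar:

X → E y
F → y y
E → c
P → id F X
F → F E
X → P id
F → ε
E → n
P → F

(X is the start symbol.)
{ 'c', 'id', 'n', 'y', ε }

To compute FIRST(P), examine every production with P on the left-hand side, reading each right-hand side left to right until a non-nullable symbol is reached.

FIRST sets of the other non-terminals involved (by the same procedure, iterated to a fixed point):
  FIRST(F) = { 'c', 'n', 'y', ε }

From P → id F X:
  - id is a terminal: add 'id' and stop
From P → F:
  - F is a non-terminal: add FIRST(F) \ {ε} = { 'c', 'n', 'y' }
    F is nullable and nothing follows, so the whole right-hand side can vanish: ε ∈ FIRST(P)

Collecting: FIRST(P) = { 'c', 'id', 'n', 'y', ε }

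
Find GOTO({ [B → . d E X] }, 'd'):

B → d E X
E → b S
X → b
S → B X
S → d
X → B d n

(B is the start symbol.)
GOTO(I, 'd') = CLOSURE({ [A → αX.β] : [A → α.Xβ] ∈ I, X = 'd' })

Items with dot before 'd', with the dot advanced:
  [B → . d E X] → [B → d . E X]
Closure of the advanced items:
  [B → d . E X] has the dot before E: add [E → . b S]

GOTO = { [B → d . E X], [E → . b S] }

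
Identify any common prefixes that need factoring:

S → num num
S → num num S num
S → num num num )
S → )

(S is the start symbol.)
Yes, S has productions with common prefix 'num num'

Left-factoring is needed when two productions for the same non-terminal
share a common prefix on the right-hand side.

Productions for S:
  S → num num
  S → num num S num
  S → num num num )
  S → )

Found common prefix 'num num' in productions for S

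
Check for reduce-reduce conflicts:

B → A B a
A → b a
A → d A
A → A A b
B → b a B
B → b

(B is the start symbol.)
Augment with B' → B and build the canonical LR(0) collection (I0 = CLOSURE({[B' → . B]}), then GOTO on every symbol after a dot until no new states appear). It has 16 states:
  I0: { [A → . A A b], [A → . b a], [A → . d A], [B → . A B a], [B → . b a B], [B → . b], [B' → . B] }  — shift
  I1: { [A → . A A b], [A → . b a], [A → . d A], [A → A . A b], [B → . A B a], [B → . b a B], [B → . b], [B → A . B a] }  — shift
  I2: { [B' → B .] }  — accept
  I3: { [A → b . a], [B → b . a B], [B → b .] }  — shift, reduce
  I4: { [A → . A A b], [A → . b a], [A → . d A], [A → d . A] }  — shift
  I5: { [A → . A A b], [A → . b a], [A → . d A], [A → A . A b], [A → d A .] }  — shift, reduce
  I6: { [A → b . a] }  — shift
  I7: { [A → b a .] }  — reduce
  I8: { [A → . A A b], [A → . b a], [A → . d A], [A → A . A b], [A → A A . b] }  — shift
  I9: { [A → A A b .], [A → b . a] }  — shift, reduce
  I10: { [A → . A A b], [A → . b a], [A → . d A], [A → b a .], [B → . A B a], [B → . b a B], [B → . b], [B → b a . B] }  — shift, reduce
  I11: { [B → b a B .] }  — reduce
  I12: { [A → . A A b], [A → . b a], [A → . d A], [A → A . A b], [A → A A . b], [B → . A B a], [B → . b a B], [B → . b], [B → A . B a] }  — shift
  I13: { [B → A B . a] }  — shift
  I14: { [B → A B a .] }  — reduce
  I15: { [A → A A b .], [A → b . a], [B → b . a B], [B → b .] }  — shift, 2 reduces

I15 contains complete items [A → A A b .], [B → b .] — reduce-reduce conflict.

Answer: Yes — I15: [A → A A b .] vs [B → b .]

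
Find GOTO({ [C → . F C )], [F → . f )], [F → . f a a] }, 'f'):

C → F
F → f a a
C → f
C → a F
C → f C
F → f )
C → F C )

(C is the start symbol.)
GOTO(I, 'f') = CLOSURE({ [A → αX.β] : [A → α.Xβ] ∈ I, X = 'f' })

Items with dot before 'f', with the dot advanced:
  [F → . f )] → [F → f . )]
  [F → . f a a] → [F → f . a a]
Closure adds nothing (no advanced item has the dot before a non-terminal).

GOTO = { [F → f . )], [F → f . a a] }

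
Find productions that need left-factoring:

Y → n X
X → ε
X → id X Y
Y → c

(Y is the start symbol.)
Left-factoring is needed when two productions for the same non-terminal
share a common prefix on the right-hand side.

Productions for Y:
  Y → n X
  Y → c
Productions for X:
  X → ε
  X → id X Y

No common prefixes found.

Answer: No, left-factoring is not needed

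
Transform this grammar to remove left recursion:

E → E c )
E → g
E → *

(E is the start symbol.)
E → g E'
E → * E'
E' → c ) E'
E' → ε

E is directly left-recursive. The standard transformation for
  A → A α₁ | ... | A α_m | β₁ | ... | β_n
is
  A  → β₁ A' | ... | β_n A'
  A' → α₁ A' | ... | α_m A' | ε

E → g becomes E → g E'
E → * becomes E → * E'
E → E c ) becomes E' → c ) E'
Add E' → ε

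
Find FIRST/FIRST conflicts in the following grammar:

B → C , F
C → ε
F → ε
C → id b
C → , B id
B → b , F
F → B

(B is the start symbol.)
A FIRST/FIRST conflict occurs when two productions N → α and N → β for the same non-terminal have FIRST(α) ∩ FIRST(β) ≠ ∅ (with ε ∈ FIRST of a nullable right-hand side, so two nullable alternatives also conflict).

FIRST sets of the non-terminals at (or reachable through a nullable prefix from) the front of some alternative:
  FIRST(C) = { ',', 'id', ε }
  FIRST(B) = { ',', 'b', 'id' }

Productions for B:
  B → C , F: FIRST = { ',', 'id' }
  B → b , F: FIRST = { 'b' }
Productions for C:
  C → ε: FIRST = { ε }
  C → id b: FIRST = { 'id' }
  C → , B id: FIRST = { ',' }
Productions for F:
  F → ε: FIRST = { ε }
  F → B: FIRST = { ',', 'b', 'id' }

All alternatives of each non-terminal have pairwise disjoint FIRST sets.

Answer: No FIRST/FIRST conflicts.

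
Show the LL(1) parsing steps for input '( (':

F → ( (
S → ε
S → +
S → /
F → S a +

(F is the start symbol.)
Stack is shown with the top on the left.

Stack  Input  Action
--------------------
F $    ( ( $  output F → ( (
( ( $  ( ( $  match '('
( $    ( $    match '('
$      $      accept

The string is accepted.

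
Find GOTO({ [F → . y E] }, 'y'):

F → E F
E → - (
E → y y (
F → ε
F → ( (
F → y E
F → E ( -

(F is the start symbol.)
GOTO(I, 'y') = CLOSURE({ [A → αX.β] : [A → α.Xβ] ∈ I, X = 'y' })

Items with dot before 'y', with the dot advanced:
  [F → . y E] → [F → y . E]
Closure of the advanced items:
  [F → y . E] has the dot before E: add [E → . - (], [E → . y y (]

GOTO = { [E → . - (], [E → . y y (], [F → y . E] }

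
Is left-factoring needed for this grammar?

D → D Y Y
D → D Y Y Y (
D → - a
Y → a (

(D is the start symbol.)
Left-factoring is needed when two productions for the same non-terminal
share a common prefix on the right-hand side.

Productions for D:
  D → D Y Y
  D → D Y Y Y (
  D → - a

Found common prefix 'D Y Y' in productions for D

Answer: Yes, D has productions with common prefix 'D Y Y'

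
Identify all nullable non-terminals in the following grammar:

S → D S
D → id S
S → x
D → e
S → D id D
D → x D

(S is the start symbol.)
A non-terminal is nullable if it can derive ε (the empty string): either it has an ε-production, or it has a production whose right-hand side consists entirely of nullable non-terminals.

There are no ε-productions, so no non-terminal can derive ε.
No non-terminals are nullable.

Answer: None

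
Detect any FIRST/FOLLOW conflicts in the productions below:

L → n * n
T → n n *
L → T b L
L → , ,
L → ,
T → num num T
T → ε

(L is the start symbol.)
Nullable non-terminals: T.

T: nullable alternative(s) T → ε; FOLLOW(T) = { 'b' }
  T → n n *: FIRST \ {ε} = { 'n' } — disjoint from FOLLOW(T)
  T → num num T: FIRST \ {ε} = { 'num' } — disjoint from FOLLOW(T)
  T → ε: FIRST \ {ε} = { } — this is the only nullable alternative, skip

L has no nullable alternative, so no FIRST/FOLLOW check is needed there.

No FIRST/FOLLOW conflicts found.

Answer: No FIRST/FOLLOW conflicts.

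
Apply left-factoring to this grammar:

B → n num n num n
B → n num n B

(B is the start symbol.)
B → n num n B'
B' → num n
B' → B

Left-factoring transforms A → αβ₁ | αβ₂ into A → αA' and A' → β₁ | β₂
(α is the longest common prefix among the alternatives). Repeat until
no nonterminal has two alternatives with a common prefix.

Round 1: B has alternatives sharing prefix 'n num n'. Introduce B': B → n num n B'
  Add: B' → num n
  Add: B' → B

No remaining common prefixes — done.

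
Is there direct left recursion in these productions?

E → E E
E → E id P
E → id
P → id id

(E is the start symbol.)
Direct left recursion occurs when N → N α for some non-terminal N (the right-hand side begins with the left-hand side itself).

E → E E: LEFT RECURSIVE (starts with E)
E → E id P: LEFT RECURSIVE (starts with E)
E → id: starts with id
P → id id: starts with id

The grammar has direct left recursion on: E.

Answer: Yes, E is left-recursive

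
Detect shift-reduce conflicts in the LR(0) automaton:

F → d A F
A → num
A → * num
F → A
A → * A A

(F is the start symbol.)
Augment with F' → F and build the canonical LR(0) collection (I0 = CLOSURE({[F' → . F]}), then GOTO on every symbol after a dot until no new states appear). It has 11 states:
  I0: { [A → . * A A], [A → . * num], [A → . num], [F → . A], [F → . d A F], [F' → . F] }  — shift
  I1: { [A → * . A A], [A → * . num], [A → . * A A], [A → . * num], [A → . num] }  — shift
  I2: { [F → A .] }  — reduce
  I3: { [F' → F .] }  — accept
  I4: { [A → . * A A], [A → . * num], [A → . num], [F → d . A F] }  — shift
  I5: { [A → num .] }  — reduce
  I6: { [A → . * A A], [A → . * num], [A → . num], [F → . A], [F → . d A F], [F → d A . F] }  — shift
  I7: { [F → d A F .] }  — reduce
  I8: { [A → * A . A], [A → . * A A], [A → . * num], [A → . num] }  — shift
  I9: { [A → * num .], [A → num .] }  — 2 reduces
  I10: { [A → * A A .] }  — reduce

No state contains both a complete item and a shift item.

Answer: No shift-reduce conflicts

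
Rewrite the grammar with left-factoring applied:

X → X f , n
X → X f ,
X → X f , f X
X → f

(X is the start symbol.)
X → X f , X'
X' → n
X' → ε
X' → f X
X → f

Left-factoring transforms A → αβ₁ | αβ₂ into A → αA' and A' → β₁ | β₂
(α is the longest common prefix among the alternatives). Repeat until
no nonterminal has two alternatives with a common prefix.

Round 1: X has alternatives sharing prefix 'X f ,'. Introduce X': X → X f , X'
  Add: X' → n
  Add: X' → ε
  Add: X' → f X

No remaining common prefixes — done.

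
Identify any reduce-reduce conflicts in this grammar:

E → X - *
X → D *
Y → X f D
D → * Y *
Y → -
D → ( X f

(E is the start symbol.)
No reduce-reduce conflicts

Augment with E' → E and build the canonical LR(0) collection (I0 = CLOSURE({[E' → . E]}), then GOTO on every symbol after a dot until no new states appear). It has 17 states:
  I0: { [D → . ( X f], [D → . * Y *], [E → . X - *], [E' → . E], [X → . D *] }  — shift
  I1: { [D → ( . X f], [D → . ( X f], [D → . * Y *], [X → . D *] }  — shift
  I2: { [D → * . Y *], [D → . ( X f], [D → . * Y *], [X → . D *], [Y → . -], [Y → . X f D] }  — shift
  I3: { [X → D . *] }  — shift
  I4: { [E' → E .] }  — accept
  I5: { [E → X . - *] }  — shift
  I6: { [E → X - . *] }  — shift
  I7: { [E → X - * .] }  — reduce
  I8: { [X → D * .] }  — reduce
  I9: { [Y → - .] }  — reduce
  I10: { [Y → X . f D] }  — shift
  I11: { [D → * Y . *] }  — shift
  I12: { [D → * Y * .] }  — reduce
  I13: { [D → . ( X f], [D → . * Y *], [Y → X f . D] }  — shift
  I14: { [Y → X f D .] }  — reduce
  I15: { [D → ( X . f] }  — shift
  I16: { [D → ( X f .] }  — reduce

No state contains more than one complete item.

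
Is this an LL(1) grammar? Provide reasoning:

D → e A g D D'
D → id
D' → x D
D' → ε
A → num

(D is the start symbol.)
No. Predict set conflict for D': { 'x' }

A grammar is LL(1) if for each non-terminal N with multiple productions, the predict sets of those productions are pairwise disjoint, where PREDICT(N → α) = (FIRST(α) \ {ε}) ∪ (FOLLOW(N) if α ⇒* ε).

Relevant sets:
  FOLLOW(D') = { $, 'x' }

For D:
  PREDICT(D → e A g D D') = { 'e' }
  PREDICT(D → id) = { 'id' }
For D':
  PREDICT(D' → x D) = { 'x' }
  PREDICT(D' → ε) = { $, 'x' }
A has a single production, so nothing to check there.

Conflict found: Predict set conflict for D': { 'x' }
The grammar is NOT LL(1).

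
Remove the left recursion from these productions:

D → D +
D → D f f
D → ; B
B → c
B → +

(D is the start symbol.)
D is directly left-recursive. The standard transformation for
  A → A α₁ | ... | A α_m | β₁ | ... | β_n
is
  A  → β₁ A' | ... | β_n A'
  A' → α₁ A' | ... | α_m A' | ε

D → ; B becomes D → ; B D'
D → D + becomes D' → + D'
D → D f f becomes D' → f f D'
Add D' → ε

Productions for other non-terminals are unchanged:
  B → c
  B → +

Resulting grammar:
D → ; B D'
D' → + D'
D' → f f D'
D' → ε
B → c
B → +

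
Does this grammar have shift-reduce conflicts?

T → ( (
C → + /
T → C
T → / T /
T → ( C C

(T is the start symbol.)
A shift-reduce conflict occurs when an LR(0) state has both:
  - a complete (reduce) item [A → α .] (dot at the end), and
  - a shift item [B → β . c γ] (dot before a terminal).

Augment with T' → T and build the canonical LR(0) collection (I0 = CLOSURE({[T' → . T]}), then GOTO on every symbol after a dot until no new states appear). It has 12 states:
  I0: { [C → . + /], [T → . ( (], [T → . ( C C], [T → . / T /], [T → . C], [T' → . T] }  — shift
  I1: { [C → . + /], [T → ( . (], [T → ( . C C] }  — shift
  I2: { [C → + . /] }  — shift
  I3: { [C → . + /], [T → . ( (], [T → . ( C C], [T → . / T /], [T → . C], [T → / . T /] }  — shift
  I4: { [T → C .] }  — reduce
  I5: { [T' → T .] }  — accept
  I6: { [T → / T . /] }  — shift
  I7: { [T → / T / .] }  — reduce
  I8: { [C → + / .] }  — reduce
  I9: { [T → ( ( .] }  — reduce
  I10: { [C → . + /], [T → ( C . C] }  — shift
  I11: { [T → ( C C .] }  — reduce

No state contains both a complete item and a shift item.

Answer: No shift-reduce conflicts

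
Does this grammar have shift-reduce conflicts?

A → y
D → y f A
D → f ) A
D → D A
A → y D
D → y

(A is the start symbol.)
Augment with A' → A and build the canonical LR(0) collection (I0 = CLOSURE({[A' → . A]}), then GOTO on every symbol after a dot until no new states appear). It has 11 states:
  I0: { [A → . y D], [A → . y], [A' → . A] }  — shift
  I1: { [A' → A .] }  — accept
  I2: { [A → y . D], [A → y .], [D → . D A], [D → . f ) A], [D → . y f A], [D → . y] }  — shift, reduce
  I3: { [A → . y D], [A → . y], [A → y D .], [D → D . A] }  — shift, reduce
  I4: { [D → f . ) A] }  — shift
  I5: { [D → y . f A], [D → y .] }  — shift, reduce
  I6: { [A → . y D], [A → . y], [D → y f . A] }  — shift
  I7: { [D → y f A .] }  — reduce
  I8: { [A → . y D], [A → . y], [D → f ) . A] }  — shift
  I9: { [D → f ) A .] }  — reduce
  I10: { [D → D A .] }  — reduce

I2 contains reduce item [A → y .] and shift items [D → . f ) A], [D → . y], [D → . y f A] — shift-reduce conflict.
I3 contains reduce item [A → y D .] and shift items [A → . y], [A → . y D] — shift-reduce conflict.
I5 contains reduce item [D → y .] and shift item [D → y . f A] — shift-reduce conflict.

Answer: Yes — I2: [A → y .] vs [D → . f ) A]; I3: [A → y D .] vs [A → . y]; I5: [D → y .] vs [D → y . f A]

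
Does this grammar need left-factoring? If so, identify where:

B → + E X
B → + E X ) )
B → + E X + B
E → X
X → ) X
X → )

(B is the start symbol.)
Yes, B has productions with common prefix '+ E X'; X has productions with common prefix ')'

Left-factoring is needed when two productions for the same non-terminal
share a common prefix on the right-hand side.

Productions for B:
  B → + E X
  B → + E X ) )
  B → + E X + B
Productions for X:
  X → ) X
  X → )

Found common prefix '+ E X' in productions for B
Found common prefix ')' in productions for X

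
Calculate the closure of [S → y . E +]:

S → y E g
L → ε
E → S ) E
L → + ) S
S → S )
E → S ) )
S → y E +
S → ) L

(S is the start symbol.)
{ [E → . S ) )], [E → . S ) E], [S → . ) L], [S → . S )], [S → . y E +], [S → . y E g], [S → y . E +] }

To compute CLOSURE, for each item [A → α.Bβ] where B is a non-terminal, add [B → .γ] for all productions B → γ; repeat for the newly added items until nothing changes.

Start with: [S → y . E +]
  [S → y . E +] has the dot before E: add [E → . S ) E], [E → . S ) )]
  [E → . S ) E] has the dot before S: add [S → . y E g], [S → . S )], [S → . y E +], [S → . ) L]
No further items can be added.

CLOSURE = { [E → . S ) )], [E → . S ) E], [S → . ) L], [S → . S )], [S → . y E +], [S → . y E g], [S → y . E +] }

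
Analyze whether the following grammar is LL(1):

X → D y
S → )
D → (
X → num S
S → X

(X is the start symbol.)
Relevant sets:
  FIRST(D) = { '(' }
  FIRST(X) = { '(', 'num' }

For X:
  PREDICT(X → D y) = { '(' }
  PREDICT(X → num S) = { 'num' }
For S:
  PREDICT(S → ')') = { ')' }
  PREDICT(S → X) = { '(', 'num' }
D has a single production, so nothing to check there.

All predict sets are disjoint. The grammar IS LL(1).

Answer: Yes, the grammar is LL(1).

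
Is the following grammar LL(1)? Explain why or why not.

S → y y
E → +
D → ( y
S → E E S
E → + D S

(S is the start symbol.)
No. Predict set conflict for E: { '+' }

A grammar is LL(1) if for each non-terminal N with multiple productions, the predict sets of those productions are pairwise disjoint, where PREDICT(N → α) = (FIRST(α) \ {ε}) ∪ (FOLLOW(N) if α ⇒* ε).

Relevant sets:
  FIRST(E) = { '+' }

For S:
  PREDICT(S → y y) = { 'y' }
  PREDICT(S → E E S) = { '+' }
For E:
  PREDICT(E → '+') = { '+' }
  PREDICT(E → '+' D S) = { '+' }
D has a single production, so nothing to check there.

Conflict found: Predict set conflict for E: { '+' }
The grammar is NOT LL(1).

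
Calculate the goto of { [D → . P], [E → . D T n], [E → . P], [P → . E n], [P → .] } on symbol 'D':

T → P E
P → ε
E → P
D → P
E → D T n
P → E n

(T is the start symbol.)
GOTO(I, 'D') = CLOSURE({ [A → αX.β] : [A → α.Xβ] ∈ I, X = 'D' })

Items with dot before 'D', with the dot advanced:
  [E → . D T n] → [E → D . T n]
Closure of the advanced items:
  [E → D . T n] has the dot before T: add [T → . P E]
  [T → . P E] has the dot before P: add [P → .], [P → . E n]
  [P → . E n] has the dot before E: add [E → . P], [E → . D T n]
  [E → . D T n] has the dot before D: add [D → . P]

GOTO = { [D → . P], [E → . D T n], [E → . P], [E → D . T n], [P → . E n], [P → .], [T → . P E] }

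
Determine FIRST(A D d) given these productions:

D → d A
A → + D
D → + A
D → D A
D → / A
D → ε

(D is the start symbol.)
{ '+' }

FIRST sets of the non-terminals involved (from the grammar, by fixed-point iteration):
  FIRST(A) = { '+' }

To compute FIRST(A D d), process the symbols left to right:
Symbol A is a non-terminal. Add FIRST(A) \ {ε} = { '+' }
A is not nullable (ε ∉ FIRST(A)), so stop here.
FIRST(A D d) = { '+' }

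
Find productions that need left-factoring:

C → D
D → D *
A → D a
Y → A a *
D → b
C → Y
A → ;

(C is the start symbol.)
No, left-factoring is not needed

Left-factoring is needed when two productions for the same non-terminal
share a common prefix on the right-hand side.

Productions for C:
  C → D
  C → Y
Productions for D:
  D → D *
  D → b
Productions for A:
  A → D a
  A → ;

No common prefixes found.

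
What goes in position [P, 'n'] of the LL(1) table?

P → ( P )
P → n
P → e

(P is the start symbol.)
To find M[P, 'n'], we find productions for P where 'n' is in the predict set (PREDICT(N → α) = (FIRST(α) \ {ε}) ∪ (FOLLOW(N) if α ⇒* ε)).

P → ( P ): PREDICT = { '(' }
P → n: PREDICT = { 'n' }
  'n' is in predict set, so this production goes in M[P, 'n']
P → e: PREDICT = { 'e' }

M[P, 'n'] = P → n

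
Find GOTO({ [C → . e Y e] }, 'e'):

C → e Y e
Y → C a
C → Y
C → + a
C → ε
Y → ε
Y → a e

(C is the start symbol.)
{ [C → . + a], [C → . Y], [C → . e Y e], [C → .], [C → e . Y e], [Y → . C a], [Y → . a e], [Y → .] }

GOTO(I, 'e') = CLOSURE({ [A → αX.β] : [A → α.Xβ] ∈ I, X = 'e' })

Items with dot before 'e', with the dot advanced:
  [C → . e Y e] → [C → e . Y e]
Closure of the advanced items:
  [C → e . Y e] has the dot before Y: add [Y → . C a], [Y → .], [Y → . a e]
  [Y → . C a] has the dot before C: add [C → . e Y e], [C → . Y], [C → . + a], [C → .]

GOTO = { [C → . + a], [C → . Y], [C → . e Y e], [C → .], [C → e . Y e], [Y → . C a], [Y → . a e], [Y → .] }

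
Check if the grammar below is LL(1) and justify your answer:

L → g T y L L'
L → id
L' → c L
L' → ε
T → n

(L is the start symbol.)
No. Predict set conflict for L': { 'c' }

A grammar is LL(1) if for each non-terminal N with multiple productions, the predict sets of those productions are pairwise disjoint, where PREDICT(N → α) = (FIRST(α) \ {ε}) ∪ (FOLLOW(N) if α ⇒* ε).

Relevant sets:
  FOLLOW(L') = { $, 'c' }

For L:
  PREDICT(L → g T y L L') = { 'g' }
  PREDICT(L → id) = { 'id' }
For L':
  PREDICT(L' → c L) = { 'c' }
  PREDICT(L' → ε) = { $, 'c' }
T has a single production, so nothing to check there.

Conflict found: Predict set conflict for L': { 'c' }
The grammar is NOT LL(1).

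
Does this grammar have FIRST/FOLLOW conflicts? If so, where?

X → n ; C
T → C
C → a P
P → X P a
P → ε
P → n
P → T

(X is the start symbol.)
Nullable non-terminals: P.
FIRST sets used below: FIRST(X) = { 'n' }, FIRST(T) = { 'a' }

P: nullable alternative(s) P → ε; FOLLOW(P) = { $, 'a', 'n' }
  P → X P a: FIRST \ {ε} = { 'n' } — overlaps FOLLOW(P) on { 'n' }: CONFLICT
  P → ε: FIRST \ {ε} = { } — this is the only nullable alternative, skip
  P → n: FIRST \ {ε} = { 'n' } — overlaps FOLLOW(P) on { 'n' }: CONFLICT
  P → T: FIRST \ {ε} = { 'a' } — overlaps FOLLOW(P) on { 'a' }: CONFLICT

C, T, X have no nullable alternative, so no FIRST/FOLLOW check is needed there.

So the grammar has 3 FIRST/FOLLOW conflicts (marked CONFLICT above).

Answer: Yes. P → X P a with FOLLOW(P) on { 'n' }; P → n with FOLLOW(P) on { 'n' }; P → T with FOLLOW(P) on { 'a' }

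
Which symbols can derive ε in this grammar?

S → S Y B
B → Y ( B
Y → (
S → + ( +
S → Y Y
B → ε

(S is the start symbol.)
{ 'B' }

A non-terminal is nullable if it can derive ε (the empty string): either it has an ε-production, or it has a production whose right-hand side consists entirely of nullable non-terminals.

ε-productions: B → ε
So B is immediately nullable.
No further non-terminal can be added: every production for the remaining non-terminals contains a terminal or a non-nullable non-terminal.
Nullable = { 'B' }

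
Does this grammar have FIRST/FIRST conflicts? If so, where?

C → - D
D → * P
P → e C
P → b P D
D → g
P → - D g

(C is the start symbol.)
A FIRST/FIRST conflict occurs when two productions N → α and N → β for the same non-terminal have FIRST(α) ∩ FIRST(β) ≠ ∅ (with ε ∈ FIRST of a nullable right-hand side, so two nullable alternatives also conflict).

Productions for D:
  D → * P: FIRST = { '*' }
  D → g: FIRST = { 'g' }
Productions for P:
  P → e C: FIRST = { 'e' }
  P → b P D: FIRST = { 'b' }
  P → - D g: FIRST = { '-' }
C has only one production, so no FIRST/FIRST conflict is possible there.

All alternatives of each non-terminal have pairwise disjoint FIRST sets.

Answer: No FIRST/FIRST conflicts.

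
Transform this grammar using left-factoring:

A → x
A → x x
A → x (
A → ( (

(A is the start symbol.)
Left-factoring transforms A → αβ₁ | αβ₂ into A → αA' and A' → β₁ | β₂
(α is the longest common prefix among the alternatives). Repeat until
no nonterminal has two alternatives with a common prefix.

Round 1: A has alternatives sharing prefix 'x'. Introduce A': A → x A'
  Add: A' → ε
  Add: A' → x
  Add: A' → (

No remaining common prefixes — done.

Resulting grammar:
A → x A'
A' → ε
A' → x
A' → (
A → ( (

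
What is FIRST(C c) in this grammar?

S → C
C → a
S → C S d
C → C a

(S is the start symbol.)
{ 'a' }

FIRST sets of the non-terminals involved (from the grammar, by fixed-point iteration):
  FIRST(C) = { 'a' }

To compute FIRST(C c), process the symbols left to right:
Symbol C is a non-terminal. Add FIRST(C) \ {ε} = { 'a' }
C is not nullable (ε ∉ FIRST(C)), so stop here.
FIRST(C c) = { 'a' }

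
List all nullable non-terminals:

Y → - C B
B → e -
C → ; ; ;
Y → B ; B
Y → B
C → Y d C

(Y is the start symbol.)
A non-terminal is nullable if it can derive ε (the empty string): either it has an ε-production, or it has a production whose right-hand side consists entirely of nullable non-terminals.

There are no ε-productions, so no non-terminal can derive ε.
No non-terminals are nullable.

Answer: None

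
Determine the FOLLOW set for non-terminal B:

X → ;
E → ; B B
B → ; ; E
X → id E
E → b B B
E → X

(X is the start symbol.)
{ $, ';' }

To compute FOLLOW(B), find every occurrence of B on a right-hand side N → α B β: add FIRST(β) \ {ε}, and if β is empty or nullable also add FOLLOW(N). Iterate to a fixed point.

In E → ; B B: B is followed by B, add FIRST(B) \ {ε} = { ';' }
In E → ; B B: B is at the end, add FOLLOW(E)
In E → b B B: B is followed by B, add FIRST(B) \ {ε} = { ';' }
In E → b B B: B is at the end, add FOLLOW(E)

The FOLLOW sets referred to above (computed the same way, to a fixed point):
  FOLLOW(E) = { $, ';' }

Taking the union: FOLLOW(B) = { $, ';' }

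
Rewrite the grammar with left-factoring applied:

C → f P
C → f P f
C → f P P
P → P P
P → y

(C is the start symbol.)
Left-factoring transforms A → αβ₁ | αβ₂ into A → αA' and A' → β₁ | β₂
(α is the longest common prefix among the alternatives). Repeat until
no nonterminal has two alternatives with a common prefix.

Round 1: C has alternatives sharing prefix 'f P'. Introduce C': C → f P C'
  Add: C' → ε
  Add: C' → f
  Add: C' → P

No remaining common prefixes — done.

Resulting grammar:
C → f P C'
C' → ε
C' → f
C' → P
P → P P
P → y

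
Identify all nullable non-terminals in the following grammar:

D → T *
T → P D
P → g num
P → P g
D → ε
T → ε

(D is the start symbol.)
A non-terminal is nullable if it can derive ε (the empty string): either it has an ε-production, or it has a production whose right-hand side consists entirely of nullable non-terminals.

ε-productions: D → ε, T → ε
So D, T are immediately nullable.
No further non-terminal can be added: every production for the remaining non-terminals contains a terminal or a non-nullable non-terminal.
Nullable = { 'D', 'T' }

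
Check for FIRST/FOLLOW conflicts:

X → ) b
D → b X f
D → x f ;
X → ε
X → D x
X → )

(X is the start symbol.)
No FIRST/FOLLOW conflicts.

A FIRST/FOLLOW conflict occurs when a non-terminal N has a nullable alternative N → β (β ⇒* ε) and another alternative N → α with FIRST(α) ∩ FOLLOW(N) ≠ ∅: on such a lookahead the parser cannot decide between expanding α and letting N vanish via β.

Nullable non-terminals: X.
FIRST sets used below: FIRST(D) = { 'b', 'x' }

X: nullable alternative(s) X → ε; FOLLOW(X) = { $, 'f' }
  X → ) b: FIRST \ {ε} = { ')' } — disjoint from FOLLOW(X)
  X → ε: FIRST \ {ε} = { } — this is the only nullable alternative, skip
  X → D x: FIRST \ {ε} = { 'b', 'x' } — disjoint from FOLLOW(X)
  X → ): FIRST \ {ε} = { ')' } — disjoint from FOLLOW(X)

D has no nullable alternative, so no FIRST/FOLLOW check is needed there.

No FIRST/FOLLOW conflicts found.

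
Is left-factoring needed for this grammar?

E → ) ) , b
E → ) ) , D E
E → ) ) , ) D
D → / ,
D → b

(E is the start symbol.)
Left-factoring is needed when two productions for the same non-terminal
share a common prefix on the right-hand side.

Productions for E:
  E → ) ) , b
  E → ) ) , D E
  E → ) ) , ) D
Productions for D:
  D → / ,
  D → b

Found common prefix ') ) ,' in productions for E

Answer: Yes, E has productions with common prefix ') ) ,'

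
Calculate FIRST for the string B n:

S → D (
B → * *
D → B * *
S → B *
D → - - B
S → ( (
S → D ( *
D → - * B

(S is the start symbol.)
{ '*' }

FIRST sets of the non-terminals involved (from the grammar, by fixed-point iteration):
  FIRST(B) = { '*' }

To compute FIRST(B n), process the symbols left to right:
Symbol B is a non-terminal. Add FIRST(B) \ {ε} = { '*' }
B is not nullable (ε ∉ FIRST(B)), so stop here.
FIRST(B n) = { '*' }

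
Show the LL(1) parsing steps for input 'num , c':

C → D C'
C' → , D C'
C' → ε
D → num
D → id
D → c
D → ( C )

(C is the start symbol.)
LL(1) parsing maintains a stack (initially the start symbol over $) and the input. At each step: if the stack top is a terminal, match it against the current input token; if it is a non-terminal N, replace it with the RHS of M[N, lookahead] (the unique production whose predict set contains the lookahead).

Stack is shown with the top on the left.

Stack     Input      Action
---------------------------
C $       num , c $  output C → D C'
D C' $    num , c $  output D → num
num C' $  num , c $  match 'num'
C' $      , c $      output C' → , D C'
, D C' $  , c $      match ','
D C' $    c $        output D → c
c C' $    c $        match 'c'
C' $      $          output C' → ε
$         $          accept

The string is accepted.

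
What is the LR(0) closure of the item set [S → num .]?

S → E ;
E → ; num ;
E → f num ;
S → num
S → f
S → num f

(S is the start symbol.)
To compute CLOSURE, for each item [A → α.Bβ] where B is a non-terminal, add [B → .γ] for all productions B → γ; repeat for the newly added items until nothing changes.

Start with: [S → num .]
The dot is at the end, so nothing is added.

CLOSURE = { [S → num .] }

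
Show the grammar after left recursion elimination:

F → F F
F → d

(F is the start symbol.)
F is directly left-recursive. The standard transformation for
  A → A α₁ | ... | A α_m | β₁ | ... | β_n
is
  A  → β₁ A' | ... | β_n A'
  A' → α₁ A' | ... | α_m A' | ε

F → d becomes F → d F'
F → F F becomes F' → F F'
Add F' → ε

Resulting grammar:
F → d F'
F' → F F'
F' → ε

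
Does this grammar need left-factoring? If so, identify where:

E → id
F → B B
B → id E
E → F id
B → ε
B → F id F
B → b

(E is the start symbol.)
Left-factoring is needed when two productions for the same non-terminal
share a common prefix on the right-hand side.

Productions for E:
  E → id
  E → F id
Productions for B:
  B → id E
  B → ε
  B → F id F
  B → b

No common prefixes found.

Answer: No, left-factoring is not needed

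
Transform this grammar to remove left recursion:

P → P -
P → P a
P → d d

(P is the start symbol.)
P → d d P'
P' → - P'
P' → a P'
P' → ε

P is directly left-recursive. The standard transformation for
  A → A α₁ | ... | A α_m | β₁ | ... | β_n
is
  A  → β₁ A' | ... | β_n A'
  A' → α₁ A' | ... | α_m A' | ε

P → d d becomes P → d d P'
P → P - becomes P' → - P'
P → P a becomes P' → a P'
Add P' → ε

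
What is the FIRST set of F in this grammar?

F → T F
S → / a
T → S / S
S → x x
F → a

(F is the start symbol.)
{ '/', 'a', 'x' }

FIRST sets of the other non-terminals involved (by the same procedure, iterated to a fixed point):
  FIRST(T) = { '/', 'x' }

From F → T F:
  - T is a non-terminal: add FIRST(T) \ {ε} = { '/', 'x' }
    T is not nullable, so stop
From F → a:
  - a is a terminal: add 'a' and stop

Collecting: FIRST(F) = { '/', 'a', 'x' }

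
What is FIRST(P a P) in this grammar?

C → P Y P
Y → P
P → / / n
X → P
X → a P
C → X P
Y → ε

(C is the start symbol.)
FIRST sets of the non-terminals involved (from the grammar, by fixed-point iteration):
  FIRST(P) = { '/' }

To compute FIRST(P a P), process the symbols left to right:
Symbol P is a non-terminal. Add FIRST(P) \ {ε} = { '/' }
P is not nullable (ε ∉ FIRST(P)), so stop here.
FIRST(P a P) = { '/' }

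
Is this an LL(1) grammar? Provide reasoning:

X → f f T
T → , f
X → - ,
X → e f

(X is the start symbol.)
Yes, the grammar is LL(1).

For X:
  PREDICT(X → f f T) = { 'f' }
  PREDICT(X → '-' ',') = { '-' }
  PREDICT(X → e f) = { 'e' }
T has a single production, so nothing to check there.

All predict sets are disjoint. The grammar IS LL(1).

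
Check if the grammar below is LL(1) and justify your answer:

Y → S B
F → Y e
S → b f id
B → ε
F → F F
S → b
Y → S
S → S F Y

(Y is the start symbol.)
Relevant sets:
  FIRST(S) = { 'b' }
  FIRST(Y) = { 'b' }
  FIRST(F) = { 'b' }

For Y:
  PREDICT(Y → S B) = { 'b' }
  PREDICT(Y → S) = { 'b' }
For F:
  PREDICT(F → Y e) = { 'b' }
  PREDICT(F → F F) = { 'b' }
For S:
  PREDICT(S → b f id) = { 'b' }
  PREDICT(S → b) = { 'b' }
  PREDICT(S → S F Y) = { 'b' }
B has a single production, so nothing to check there.

Conflict found: Predict set conflict for Y: { 'b' }
The grammar is NOT LL(1).

Answer: No. Predict set conflict for Y: { 'b' }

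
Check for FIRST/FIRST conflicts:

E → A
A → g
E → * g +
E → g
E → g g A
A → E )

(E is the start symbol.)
A FIRST/FIRST conflict occurs when two productions N → α and N → β for the same non-terminal have FIRST(α) ∩ FIRST(β) ≠ ∅ (with ε ∈ FIRST of a nullable right-hand side, so two nullable alternatives also conflict).

FIRST sets of the non-terminals at (or reachable through a nullable prefix from) the front of some alternative:
  FIRST(A) = { '*', 'g' }
  FIRST(E) = { '*', 'g' }

Productions for E:
  E → A: FIRST = { '*', 'g' }
  E → * g +: FIRST = { '*' }
  E → g: FIRST = { 'g' }
  E → g g A: FIRST = { 'g' }
Productions for A:
  A → g: FIRST = { 'g' }
  A → E ): FIRST = { '*', 'g' }

Conflict for E: E → A and E → * g +
  Overlap: { '*' }
Conflict for E: E → A and E → g
  Overlap: { 'g' }
Conflict for E: E → A and E → g g A
  Overlap: { 'g' }
Conflict for E: E → g and E → g g A
  Overlap: { 'g' }
Conflict for A: A → g and A → E )
  Overlap: { 'g' }

Answer: Yes. E → A / E → '*' g '+' on { '*' }; E → A / E → g on { 'g' }; E → A / E → g g A on { 'g' }; E → g / E → g g A on { 'g' }; A → g / A → E ')' on { 'g' }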